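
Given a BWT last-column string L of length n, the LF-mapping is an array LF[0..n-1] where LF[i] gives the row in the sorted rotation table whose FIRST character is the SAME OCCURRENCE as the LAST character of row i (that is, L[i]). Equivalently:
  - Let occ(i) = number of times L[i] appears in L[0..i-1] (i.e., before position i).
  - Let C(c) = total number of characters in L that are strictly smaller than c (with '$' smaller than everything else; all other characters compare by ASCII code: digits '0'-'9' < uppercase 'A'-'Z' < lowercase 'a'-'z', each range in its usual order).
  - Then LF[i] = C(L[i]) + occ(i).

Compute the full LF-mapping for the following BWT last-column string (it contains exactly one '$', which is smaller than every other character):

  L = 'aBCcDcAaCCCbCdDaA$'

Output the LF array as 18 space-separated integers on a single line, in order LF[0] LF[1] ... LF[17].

Char counts: '$':1, 'A':2, 'B':1, 'C':5, 'D':2, 'a':3, 'b':1, 'c':2, 'd':1
C (first-col start): C('$')=0, C('A')=1, C('B')=3, C('C')=4, C('D')=9, C('a')=11, C('b')=14, C('c')=15, C('d')=17
L[0]='a': occ=0, LF[0]=C('a')+0=11+0=11
L[1]='B': occ=0, LF[1]=C('B')+0=3+0=3
L[2]='C': occ=0, LF[2]=C('C')+0=4+0=4
L[3]='c': occ=0, LF[3]=C('c')+0=15+0=15
L[4]='D': occ=0, LF[4]=C('D')+0=9+0=9
L[5]='c': occ=1, LF[5]=C('c')+1=15+1=16
L[6]='A': occ=0, LF[6]=C('A')+0=1+0=1
L[7]='a': occ=1, LF[7]=C('a')+1=11+1=12
L[8]='C': occ=1, LF[8]=C('C')+1=4+1=5
L[9]='C': occ=2, LF[9]=C('C')+2=4+2=6
L[10]='C': occ=3, LF[10]=C('C')+3=4+3=7
L[11]='b': occ=0, LF[11]=C('b')+0=14+0=14
L[12]='C': occ=4, LF[12]=C('C')+4=4+4=8
L[13]='d': occ=0, LF[13]=C('d')+0=17+0=17
L[14]='D': occ=1, LF[14]=C('D')+1=9+1=10
L[15]='a': occ=2, LF[15]=C('a')+2=11+2=13
L[16]='A': occ=1, LF[16]=C('A')+1=1+1=2
L[17]='$': occ=0, LF[17]=C('$')+0=0+0=0

Answer: 11 3 4 15 9 16 1 12 5 6 7 14 8 17 10 13 2 0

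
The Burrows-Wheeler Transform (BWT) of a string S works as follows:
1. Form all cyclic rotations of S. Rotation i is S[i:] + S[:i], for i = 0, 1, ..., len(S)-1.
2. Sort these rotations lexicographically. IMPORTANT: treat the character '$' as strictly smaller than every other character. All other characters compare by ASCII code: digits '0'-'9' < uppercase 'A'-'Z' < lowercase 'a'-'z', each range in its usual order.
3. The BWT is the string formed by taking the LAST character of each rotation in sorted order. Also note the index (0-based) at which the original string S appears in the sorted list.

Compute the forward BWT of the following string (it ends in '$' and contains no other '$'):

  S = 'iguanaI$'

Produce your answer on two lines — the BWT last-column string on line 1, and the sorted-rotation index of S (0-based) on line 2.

All 8 rotations (rotation i = S[i:]+S[:i]):
  rot[0] = iguanaI$
  rot[1] = guanaI$i
  rot[2] = uanaI$ig
  rot[3] = anaI$igu
  rot[4] = naI$igua
  rot[5] = aI$iguan
  rot[6] = I$iguana
  rot[7] = $iguanaI
Sorted (with $ < everything):
  sorted[0] = $iguanaI  (last char: 'I')
  sorted[1] = I$iguana  (last char: 'a')
  sorted[2] = aI$iguan  (last char: 'n')
  sorted[3] = anaI$igu  (last char: 'u')
  sorted[4] = guanaI$i  (last char: 'i')
  sorted[5] = iguanaI$  (last char: '$')
  sorted[6] = naI$igua  (last char: 'a')
  sorted[7] = uanaI$ig  (last char: 'g')
Last column: Ianui$ag
Original string S is at sorted index 5

Answer: Ianui$ag
5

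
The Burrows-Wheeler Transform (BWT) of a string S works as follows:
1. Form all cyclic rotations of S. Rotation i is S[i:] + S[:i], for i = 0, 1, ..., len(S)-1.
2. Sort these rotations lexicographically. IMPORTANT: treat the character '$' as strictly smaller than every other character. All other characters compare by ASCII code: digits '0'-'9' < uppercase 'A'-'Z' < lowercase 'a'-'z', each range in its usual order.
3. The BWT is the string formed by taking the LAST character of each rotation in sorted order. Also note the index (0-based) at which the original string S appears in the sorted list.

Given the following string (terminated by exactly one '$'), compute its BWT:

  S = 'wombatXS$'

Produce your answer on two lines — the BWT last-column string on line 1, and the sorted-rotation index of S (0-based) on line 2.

Answer: SXtbmowa$
8

Derivation:
All 9 rotations (rotation i = S[i:]+S[:i]):
  rot[0] = wombatXS$
  rot[1] = ombatXS$w
  rot[2] = mbatXS$wo
  rot[3] = batXS$wom
  rot[4] = atXS$womb
  rot[5] = tXS$womba
  rot[6] = XS$wombat
  rot[7] = S$wombatX
  rot[8] = $wombatXS
Sorted (with $ < everything):
  sorted[0] = $wombatXS  (last char: 'S')
  sorted[1] = S$wombatX  (last char: 'X')
  sorted[2] = XS$wombat  (last char: 't')
  sorted[3] = atXS$womb  (last char: 'b')
  sorted[4] = batXS$wom  (last char: 'm')
  sorted[5] = mbatXS$wo  (last char: 'o')
  sorted[6] = ombatXS$w  (last char: 'w')
  sorted[7] = tXS$womba  (last char: 'a')
  sorted[8] = wombatXS$  (last char: '$')
Last column: SXtbmowa$
Original string S is at sorted index 8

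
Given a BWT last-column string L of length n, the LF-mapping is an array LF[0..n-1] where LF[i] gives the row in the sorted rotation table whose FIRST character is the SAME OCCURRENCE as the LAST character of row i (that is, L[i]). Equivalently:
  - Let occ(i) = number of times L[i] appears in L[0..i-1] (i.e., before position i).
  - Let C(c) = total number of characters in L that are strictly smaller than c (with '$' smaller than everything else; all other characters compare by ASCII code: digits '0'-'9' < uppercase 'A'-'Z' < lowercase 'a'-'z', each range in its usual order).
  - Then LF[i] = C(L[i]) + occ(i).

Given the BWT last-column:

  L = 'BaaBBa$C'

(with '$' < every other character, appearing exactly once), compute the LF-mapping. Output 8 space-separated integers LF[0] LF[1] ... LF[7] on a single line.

Char counts: '$':1, 'B':3, 'C':1, 'a':3
C (first-col start): C('$')=0, C('B')=1, C('C')=4, C('a')=5
L[0]='B': occ=0, LF[0]=C('B')+0=1+0=1
L[1]='a': occ=0, LF[1]=C('a')+0=5+0=5
L[2]='a': occ=1, LF[2]=C('a')+1=5+1=6
L[3]='B': occ=1, LF[3]=C('B')+1=1+1=2
L[4]='B': occ=2, LF[4]=C('B')+2=1+2=3
L[5]='a': occ=2, LF[5]=C('a')+2=5+2=7
L[6]='$': occ=0, LF[6]=C('$')+0=0+0=0
L[7]='C': occ=0, LF[7]=C('C')+0=4+0=4

Answer: 1 5 6 2 3 7 0 4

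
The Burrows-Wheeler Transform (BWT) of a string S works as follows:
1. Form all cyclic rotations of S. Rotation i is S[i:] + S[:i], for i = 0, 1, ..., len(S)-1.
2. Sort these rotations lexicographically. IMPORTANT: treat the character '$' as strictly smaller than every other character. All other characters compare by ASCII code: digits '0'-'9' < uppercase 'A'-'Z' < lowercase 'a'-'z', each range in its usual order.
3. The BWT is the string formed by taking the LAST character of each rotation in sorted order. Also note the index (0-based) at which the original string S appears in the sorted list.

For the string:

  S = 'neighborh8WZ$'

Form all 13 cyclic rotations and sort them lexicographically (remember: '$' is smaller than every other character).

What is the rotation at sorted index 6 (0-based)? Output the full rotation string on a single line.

All 13 rotations (rotation i = S[i:]+S[:i]):
  rot[0] = neighborh8WZ$
  rot[1] = eighborh8WZ$n
  rot[2] = ighborh8WZ$ne
  rot[3] = ghborh8WZ$nei
  rot[4] = hborh8WZ$neig
  rot[5] = borh8WZ$neigh
  rot[6] = orh8WZ$neighb
  rot[7] = rh8WZ$neighbo
  rot[8] = h8WZ$neighbor
  rot[9] = 8WZ$neighborh
  rot[10] = WZ$neighborh8
  rot[11] = Z$neighborh8W
  rot[12] = $neighborh8WZ
Sorted (with $ < everything):
  sorted[0] = $neighborh8WZ
  sorted[1] = 8WZ$neighborh
  sorted[2] = WZ$neighborh8
  sorted[3] = Z$neighborh8W
  sorted[4] = borh8WZ$neigh
  sorted[5] = eighborh8WZ$n
  sorted[6] = ghborh8WZ$nei
  sorted[7] = h8WZ$neighbor
  sorted[8] = hborh8WZ$neig
  sorted[9] = ighborh8WZ$ne
  sorted[10] = neighborh8WZ$
  sorted[11] = orh8WZ$neighb
  sorted[12] = rh8WZ$neighbo
sorted[6] = ghborh8WZ$nei

Answer: ghborh8WZ$nei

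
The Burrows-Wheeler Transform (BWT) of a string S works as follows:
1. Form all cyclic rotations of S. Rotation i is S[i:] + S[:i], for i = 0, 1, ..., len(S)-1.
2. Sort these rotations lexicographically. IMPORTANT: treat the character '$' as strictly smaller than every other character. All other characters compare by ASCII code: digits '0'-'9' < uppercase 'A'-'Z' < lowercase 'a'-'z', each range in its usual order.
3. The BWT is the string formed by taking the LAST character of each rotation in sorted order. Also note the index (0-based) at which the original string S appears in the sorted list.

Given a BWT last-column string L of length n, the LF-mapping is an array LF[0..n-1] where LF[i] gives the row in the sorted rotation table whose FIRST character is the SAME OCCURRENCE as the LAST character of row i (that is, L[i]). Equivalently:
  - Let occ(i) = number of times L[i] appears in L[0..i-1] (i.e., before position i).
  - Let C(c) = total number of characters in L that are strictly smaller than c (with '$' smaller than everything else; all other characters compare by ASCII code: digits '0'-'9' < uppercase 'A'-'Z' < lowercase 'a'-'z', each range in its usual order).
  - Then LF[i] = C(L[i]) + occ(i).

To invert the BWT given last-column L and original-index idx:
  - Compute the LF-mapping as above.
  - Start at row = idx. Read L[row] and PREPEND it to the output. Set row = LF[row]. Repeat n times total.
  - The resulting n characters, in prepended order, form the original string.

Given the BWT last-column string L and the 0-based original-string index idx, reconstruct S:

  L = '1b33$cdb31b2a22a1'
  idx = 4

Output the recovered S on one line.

Answer: 2ac2b31331d2bab1$

Derivation:
LF mapping: 1 12 7 8 0 15 16 13 9 2 14 4 10 5 6 11 3
Walk LF starting at row 4, prepending L[row]:
  step 1: row=4, L[4]='$', prepend. Next row=LF[4]=0
  step 2: row=0, L[0]='1', prepend. Next row=LF[0]=1
  step 3: row=1, L[1]='b', prepend. Next row=LF[1]=12
  step 4: row=12, L[12]='a', prepend. Next row=LF[12]=10
  step 5: row=10, L[10]='b', prepend. Next row=LF[10]=14
  step 6: row=14, L[14]='2', prepend. Next row=LF[14]=6
  step 7: row=6, L[6]='d', prepend. Next row=LF[6]=16
  step 8: row=16, L[16]='1', prepend. Next row=LF[16]=3
  step 9: row=3, L[3]='3', prepend. Next row=LF[3]=8
  step 10: row=8, L[8]='3', prepend. Next row=LF[8]=9
  step 11: row=9, L[9]='1', prepend. Next row=LF[9]=2
  step 12: row=2, L[2]='3', prepend. Next row=LF[2]=7
  step 13: row=7, L[7]='b', prepend. Next row=LF[7]=13
  step 14: row=13, L[13]='2', prepend. Next row=LF[13]=5
  step 15: row=5, L[5]='c', prepend. Next row=LF[5]=15
  step 16: row=15, L[15]='a', prepend. Next row=LF[15]=11
  step 17: row=11, L[11]='2', prepend. Next row=LF[11]=4
Reversed output: 2ac2b31331d2bab1$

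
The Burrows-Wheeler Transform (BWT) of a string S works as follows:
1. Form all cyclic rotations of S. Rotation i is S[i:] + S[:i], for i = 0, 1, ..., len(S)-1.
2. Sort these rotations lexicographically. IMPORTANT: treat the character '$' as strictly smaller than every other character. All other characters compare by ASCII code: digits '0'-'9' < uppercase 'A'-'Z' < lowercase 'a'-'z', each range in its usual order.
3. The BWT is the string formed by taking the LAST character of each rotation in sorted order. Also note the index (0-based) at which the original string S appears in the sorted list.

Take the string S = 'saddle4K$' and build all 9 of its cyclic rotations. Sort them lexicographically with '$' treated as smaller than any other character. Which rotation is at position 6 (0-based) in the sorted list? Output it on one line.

All 9 rotations (rotation i = S[i:]+S[:i]):
  rot[0] = saddle4K$
  rot[1] = addle4K$s
  rot[2] = ddle4K$sa
  rot[3] = dle4K$sad
  rot[4] = le4K$sadd
  rot[5] = e4K$saddl
  rot[6] = 4K$saddle
  rot[7] = K$saddle4
  rot[8] = $saddle4K
Sorted (with $ < everything):
  sorted[0] = $saddle4K
  sorted[1] = 4K$saddle
  sorted[2] = K$saddle4
  sorted[3] = addle4K$s
  sorted[4] = ddle4K$sa
  sorted[5] = dle4K$sad
  sorted[6] = e4K$saddl
  sorted[7] = le4K$sadd
  sorted[8] = saddle4K$
sorted[6] = e4K$saddl

Answer: e4K$saddl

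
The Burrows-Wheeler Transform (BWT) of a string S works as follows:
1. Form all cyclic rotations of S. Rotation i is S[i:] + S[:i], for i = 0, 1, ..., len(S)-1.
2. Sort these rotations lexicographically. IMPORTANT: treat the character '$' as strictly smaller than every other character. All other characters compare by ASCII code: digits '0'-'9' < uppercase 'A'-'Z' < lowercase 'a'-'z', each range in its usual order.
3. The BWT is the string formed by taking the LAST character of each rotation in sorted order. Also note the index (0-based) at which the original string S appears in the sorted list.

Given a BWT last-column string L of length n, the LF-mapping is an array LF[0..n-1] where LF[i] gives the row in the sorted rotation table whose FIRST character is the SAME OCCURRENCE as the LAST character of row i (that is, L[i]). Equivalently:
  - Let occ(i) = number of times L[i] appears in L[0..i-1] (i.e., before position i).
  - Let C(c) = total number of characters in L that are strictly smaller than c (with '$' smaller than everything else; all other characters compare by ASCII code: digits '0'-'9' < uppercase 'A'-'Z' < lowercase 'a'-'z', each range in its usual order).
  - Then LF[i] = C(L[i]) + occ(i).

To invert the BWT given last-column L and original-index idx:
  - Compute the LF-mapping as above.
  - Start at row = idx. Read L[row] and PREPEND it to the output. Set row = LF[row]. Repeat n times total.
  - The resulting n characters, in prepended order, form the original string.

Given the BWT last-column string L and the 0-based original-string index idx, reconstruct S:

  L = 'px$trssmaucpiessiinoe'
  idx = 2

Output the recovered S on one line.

Answer: counterexamississipp$

Derivation:
LF mapping: 11 20 0 18 13 14 15 8 1 19 2 12 5 3 16 17 6 7 9 10 4
Walk LF starting at row 2, prepending L[row]:
  step 1: row=2, L[2]='$', prepend. Next row=LF[2]=0
  step 2: row=0, L[0]='p', prepend. Next row=LF[0]=11
  step 3: row=11, L[11]='p', prepend. Next row=LF[11]=12
  step 4: row=12, L[12]='i', prepend. Next row=LF[12]=5
  step 5: row=5, L[5]='s', prepend. Next row=LF[5]=14
  step 6: row=14, L[14]='s', prepend. Next row=LF[14]=16
  step 7: row=16, L[16]='i', prepend. Next row=LF[16]=6
  step 8: row=6, L[6]='s', prepend. Next row=LF[6]=15
  step 9: row=15, L[15]='s', prepend. Next row=LF[15]=17
  step 10: row=17, L[17]='i', prepend. Next row=LF[17]=7
  step 11: row=7, L[7]='m', prepend. Next row=LF[7]=8
  step 12: row=8, L[8]='a', prepend. Next row=LF[8]=1
  step 13: row=1, L[1]='x', prepend. Next row=LF[1]=20
  step 14: row=20, L[20]='e', prepend. Next row=LF[20]=4
  step 15: row=4, L[4]='r', prepend. Next row=LF[4]=13
  step 16: row=13, L[13]='e', prepend. Next row=LF[13]=3
  step 17: row=3, L[3]='t', prepend. Next row=LF[3]=18
  step 18: row=18, L[18]='n', prepend. Next row=LF[18]=9
  step 19: row=9, L[9]='u', prepend. Next row=LF[9]=19
  step 20: row=19, L[19]='o', prepend. Next row=LF[19]=10
  step 21: row=10, L[10]='c', prepend. Next row=LF[10]=2
Reversed output: counterexamississipp$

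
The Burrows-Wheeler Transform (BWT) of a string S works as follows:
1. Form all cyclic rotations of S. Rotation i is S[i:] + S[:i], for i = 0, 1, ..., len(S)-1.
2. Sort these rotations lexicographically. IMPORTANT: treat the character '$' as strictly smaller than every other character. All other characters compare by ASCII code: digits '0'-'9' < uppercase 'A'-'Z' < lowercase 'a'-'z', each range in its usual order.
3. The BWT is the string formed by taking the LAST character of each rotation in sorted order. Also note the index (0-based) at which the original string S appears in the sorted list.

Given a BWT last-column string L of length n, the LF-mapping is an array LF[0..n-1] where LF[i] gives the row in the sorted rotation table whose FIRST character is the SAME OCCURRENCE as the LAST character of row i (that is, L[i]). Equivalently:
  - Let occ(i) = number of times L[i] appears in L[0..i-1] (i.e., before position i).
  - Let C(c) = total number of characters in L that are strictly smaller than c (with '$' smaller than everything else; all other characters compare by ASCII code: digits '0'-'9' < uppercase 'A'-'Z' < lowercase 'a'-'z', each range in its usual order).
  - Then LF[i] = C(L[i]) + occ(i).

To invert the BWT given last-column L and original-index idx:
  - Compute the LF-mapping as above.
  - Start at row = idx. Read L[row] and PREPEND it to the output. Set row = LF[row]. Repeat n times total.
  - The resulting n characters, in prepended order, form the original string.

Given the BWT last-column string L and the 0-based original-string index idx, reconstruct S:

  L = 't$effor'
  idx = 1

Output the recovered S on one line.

LF mapping: 6 0 1 2 3 4 5
Walk LF starting at row 1, prepending L[row]:
  step 1: row=1, L[1]='$', prepend. Next row=LF[1]=0
  step 2: row=0, L[0]='t', prepend. Next row=LF[0]=6
  step 3: row=6, L[6]='r', prepend. Next row=LF[6]=5
  step 4: row=5, L[5]='o', prepend. Next row=LF[5]=4
  step 5: row=4, L[4]='f', prepend. Next row=LF[4]=3
  step 6: row=3, L[3]='f', prepend. Next row=LF[3]=2
  step 7: row=2, L[2]='e', prepend. Next row=LF[2]=1
Reversed output: effort$

Answer: effort$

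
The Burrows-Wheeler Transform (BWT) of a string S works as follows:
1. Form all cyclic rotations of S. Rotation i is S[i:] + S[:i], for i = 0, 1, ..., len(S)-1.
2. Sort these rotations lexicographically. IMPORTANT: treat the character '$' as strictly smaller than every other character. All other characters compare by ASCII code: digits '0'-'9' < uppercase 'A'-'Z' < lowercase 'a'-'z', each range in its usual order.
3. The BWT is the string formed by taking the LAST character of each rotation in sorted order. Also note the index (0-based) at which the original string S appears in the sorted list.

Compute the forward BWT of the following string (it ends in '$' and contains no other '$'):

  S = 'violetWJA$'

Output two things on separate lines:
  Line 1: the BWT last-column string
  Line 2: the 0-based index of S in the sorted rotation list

All 10 rotations (rotation i = S[i:]+S[:i]):
  rot[0] = violetWJA$
  rot[1] = ioletWJA$v
  rot[2] = oletWJA$vi
  rot[3] = letWJA$vio
  rot[4] = etWJA$viol
  rot[5] = tWJA$viole
  rot[6] = WJA$violet
  rot[7] = JA$violetW
  rot[8] = A$violetWJ
  rot[9] = $violetWJA
Sorted (with $ < everything):
  sorted[0] = $violetWJA  (last char: 'A')
  sorted[1] = A$violetWJ  (last char: 'J')
  sorted[2] = JA$violetW  (last char: 'W')
  sorted[3] = WJA$violet  (last char: 't')
  sorted[4] = etWJA$viol  (last char: 'l')
  sorted[5] = ioletWJA$v  (last char: 'v')
  sorted[6] = letWJA$vio  (last char: 'o')
  sorted[7] = oletWJA$vi  (last char: 'i')
  sorted[8] = tWJA$viole  (last char: 'e')
  sorted[9] = violetWJA$  (last char: '$')
Last column: AJWtlvoie$
Original string S is at sorted index 9

Answer: AJWtlvoie$
9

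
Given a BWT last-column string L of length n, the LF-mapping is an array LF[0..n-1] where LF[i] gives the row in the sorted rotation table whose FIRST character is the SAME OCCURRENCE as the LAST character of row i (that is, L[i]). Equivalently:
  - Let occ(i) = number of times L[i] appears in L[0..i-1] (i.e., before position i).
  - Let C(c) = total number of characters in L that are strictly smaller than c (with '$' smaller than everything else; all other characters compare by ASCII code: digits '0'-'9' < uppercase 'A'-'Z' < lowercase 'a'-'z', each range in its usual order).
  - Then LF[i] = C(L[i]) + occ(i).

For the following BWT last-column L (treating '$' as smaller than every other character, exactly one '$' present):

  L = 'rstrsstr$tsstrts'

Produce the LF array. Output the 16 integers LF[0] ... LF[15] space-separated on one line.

Answer: 1 5 11 2 6 7 12 3 0 13 8 9 14 4 15 10

Derivation:
Char counts: '$':1, 'r':4, 's':6, 't':5
C (first-col start): C('$')=0, C('r')=1, C('s')=5, C('t')=11
L[0]='r': occ=0, LF[0]=C('r')+0=1+0=1
L[1]='s': occ=0, LF[1]=C('s')+0=5+0=5
L[2]='t': occ=0, LF[2]=C('t')+0=11+0=11
L[3]='r': occ=1, LF[3]=C('r')+1=1+1=2
L[4]='s': occ=1, LF[4]=C('s')+1=5+1=6
L[5]='s': occ=2, LF[5]=C('s')+2=5+2=7
L[6]='t': occ=1, LF[6]=C('t')+1=11+1=12
L[7]='r': occ=2, LF[7]=C('r')+2=1+2=3
L[8]='$': occ=0, LF[8]=C('$')+0=0+0=0
L[9]='t': occ=2, LF[9]=C('t')+2=11+2=13
L[10]='s': occ=3, LF[10]=C('s')+3=5+3=8
L[11]='s': occ=4, LF[11]=C('s')+4=5+4=9
L[12]='t': occ=3, LF[12]=C('t')+3=11+3=14
L[13]='r': occ=3, LF[13]=C('r')+3=1+3=4
L[14]='t': occ=4, LF[14]=C('t')+4=11+4=15
L[15]='s': occ=5, LF[15]=C('s')+5=5+5=10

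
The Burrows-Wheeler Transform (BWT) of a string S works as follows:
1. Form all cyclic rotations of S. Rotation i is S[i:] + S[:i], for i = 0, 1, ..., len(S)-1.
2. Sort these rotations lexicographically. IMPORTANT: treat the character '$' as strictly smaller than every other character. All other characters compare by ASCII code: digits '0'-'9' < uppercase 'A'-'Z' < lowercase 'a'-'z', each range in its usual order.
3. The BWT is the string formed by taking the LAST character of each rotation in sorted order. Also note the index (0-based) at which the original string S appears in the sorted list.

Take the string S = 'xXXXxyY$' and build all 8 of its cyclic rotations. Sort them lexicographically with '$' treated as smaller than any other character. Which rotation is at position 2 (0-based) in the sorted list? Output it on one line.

Answer: XXxyY$xX

Derivation:
All 8 rotations (rotation i = S[i:]+S[:i]):
  rot[0] = xXXXxyY$
  rot[1] = XXXxyY$x
  rot[2] = XXxyY$xX
  rot[3] = XxyY$xXX
  rot[4] = xyY$xXXX
  rot[5] = yY$xXXXx
  rot[6] = Y$xXXXxy
  rot[7] = $xXXXxyY
Sorted (with $ < everything):
  sorted[0] = $xXXXxyY
  sorted[1] = XXXxyY$x
  sorted[2] = XXxyY$xX
  sorted[3] = XxyY$xXX
  sorted[4] = Y$xXXXxy
  sorted[5] = xXXXxyY$
  sorted[6] = xyY$xXXX
  sorted[7] = yY$xXXXx
sorted[2] = XXxyY$xX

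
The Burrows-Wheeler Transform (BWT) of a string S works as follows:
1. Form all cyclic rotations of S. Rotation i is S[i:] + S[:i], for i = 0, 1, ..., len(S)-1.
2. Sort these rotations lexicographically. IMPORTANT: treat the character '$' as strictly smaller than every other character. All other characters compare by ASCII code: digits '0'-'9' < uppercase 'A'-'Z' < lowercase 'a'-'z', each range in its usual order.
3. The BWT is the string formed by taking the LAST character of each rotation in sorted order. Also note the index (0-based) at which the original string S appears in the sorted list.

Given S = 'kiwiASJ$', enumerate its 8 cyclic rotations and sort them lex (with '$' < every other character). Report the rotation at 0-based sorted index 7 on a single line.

Answer: wiASJ$ki

Derivation:
All 8 rotations (rotation i = S[i:]+S[:i]):
  rot[0] = kiwiASJ$
  rot[1] = iwiASJ$k
  rot[2] = wiASJ$ki
  rot[3] = iASJ$kiw
  rot[4] = ASJ$kiwi
  rot[5] = SJ$kiwiA
  rot[6] = J$kiwiAS
  rot[7] = $kiwiASJ
Sorted (with $ < everything):
  sorted[0] = $kiwiASJ
  sorted[1] = ASJ$kiwi
  sorted[2] = J$kiwiAS
  sorted[3] = SJ$kiwiA
  sorted[4] = iASJ$kiw
  sorted[5] = iwiASJ$k
  sorted[6] = kiwiASJ$
  sorted[7] = wiASJ$ki
sorted[7] = wiASJ$ki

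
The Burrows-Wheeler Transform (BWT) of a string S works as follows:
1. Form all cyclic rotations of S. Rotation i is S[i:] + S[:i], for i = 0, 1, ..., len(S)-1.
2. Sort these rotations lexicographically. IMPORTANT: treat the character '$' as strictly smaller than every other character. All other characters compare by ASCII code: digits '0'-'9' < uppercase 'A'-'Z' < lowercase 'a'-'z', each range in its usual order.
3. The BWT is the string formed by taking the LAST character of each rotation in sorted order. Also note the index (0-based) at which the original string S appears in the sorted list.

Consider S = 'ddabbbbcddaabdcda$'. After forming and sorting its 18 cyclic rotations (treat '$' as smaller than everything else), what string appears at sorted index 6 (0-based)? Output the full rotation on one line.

All 18 rotations (rotation i = S[i:]+S[:i]):
  rot[0] = ddabbbbcddaabdcda$
  rot[1] = dabbbbcddaabdcda$d
  rot[2] = abbbbcddaabdcda$dd
  rot[3] = bbbbcddaabdcda$dda
  rot[4] = bbbcddaabdcda$ddab
  rot[5] = bbcddaabdcda$ddabb
  rot[6] = bcddaabdcda$ddabbb
  rot[7] = cddaabdcda$ddabbbb
  rot[8] = ddaabdcda$ddabbbbc
  rot[9] = daabdcda$ddabbbbcd
  rot[10] = aabdcda$ddabbbbcdd
  rot[11] = abdcda$ddabbbbcdda
  rot[12] = bdcda$ddabbbbcddaa
  rot[13] = dcda$ddabbbbcddaab
  rot[14] = cda$ddabbbbcddaabd
  rot[15] = da$ddabbbbcddaabdc
  rot[16] = a$ddabbbbcddaabdcd
  rot[17] = $ddabbbbcddaabdcda
Sorted (with $ < everything):
  sorted[0] = $ddabbbbcddaabdcda
  sorted[1] = a$ddabbbbcddaabdcd
  sorted[2] = aabdcda$ddabbbbcdd
  sorted[3] = abbbbcddaabdcda$dd
  sorted[4] = abdcda$ddabbbbcdda
  sorted[5] = bbbbcddaabdcda$dda
  sorted[6] = bbbcddaabdcda$ddab
  sorted[7] = bbcddaabdcda$ddabb
  sorted[8] = bcddaabdcda$ddabbb
  sorted[9] = bdcda$ddabbbbcddaa
  sorted[10] = cda$ddabbbbcddaabd
  sorted[11] = cddaabdcda$ddabbbb
  sorted[12] = da$ddabbbbcddaabdc
  sorted[13] = daabdcda$ddabbbbcd
  sorted[14] = dabbbbcddaabdcda$d
  sorted[15] = dcda$ddabbbbcddaab
  sorted[16] = ddaabdcda$ddabbbbc
  sorted[17] = ddabbbbcddaabdcda$
sorted[6] = bbbcddaabdcda$ddab

Answer: bbbcddaabdcda$ddab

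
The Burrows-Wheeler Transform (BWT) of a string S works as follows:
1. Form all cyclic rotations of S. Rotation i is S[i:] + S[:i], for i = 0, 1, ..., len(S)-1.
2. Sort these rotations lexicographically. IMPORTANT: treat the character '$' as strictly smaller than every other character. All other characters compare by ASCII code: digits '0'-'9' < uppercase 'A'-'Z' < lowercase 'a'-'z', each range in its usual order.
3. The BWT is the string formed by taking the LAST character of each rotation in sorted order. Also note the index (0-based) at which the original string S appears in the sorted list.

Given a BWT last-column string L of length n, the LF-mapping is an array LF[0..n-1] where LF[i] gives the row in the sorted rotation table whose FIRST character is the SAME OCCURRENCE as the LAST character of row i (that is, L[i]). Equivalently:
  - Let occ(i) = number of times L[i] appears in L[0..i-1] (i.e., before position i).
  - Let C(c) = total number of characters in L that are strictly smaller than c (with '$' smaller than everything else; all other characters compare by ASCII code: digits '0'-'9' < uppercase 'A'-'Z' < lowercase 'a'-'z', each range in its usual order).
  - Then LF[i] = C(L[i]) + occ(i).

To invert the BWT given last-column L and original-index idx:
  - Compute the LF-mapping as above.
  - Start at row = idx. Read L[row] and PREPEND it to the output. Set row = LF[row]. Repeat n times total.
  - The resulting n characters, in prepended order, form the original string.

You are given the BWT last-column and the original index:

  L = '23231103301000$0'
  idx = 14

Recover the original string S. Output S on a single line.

LF mapping: 10 12 11 13 7 8 1 14 15 2 9 3 4 5 0 6
Walk LF starting at row 14, prepending L[row]:
  step 1: row=14, L[14]='$', prepend. Next row=LF[14]=0
  step 2: row=0, L[0]='2', prepend. Next row=LF[0]=10
  step 3: row=10, L[10]='1', prepend. Next row=LF[10]=9
  step 4: row=9, L[9]='0', prepend. Next row=LF[9]=2
  step 5: row=2, L[2]='2', prepend. Next row=LF[2]=11
  step 6: row=11, L[11]='0', prepend. Next row=LF[11]=3
  step 7: row=3, L[3]='3', prepend. Next row=LF[3]=13
  step 8: row=13, L[13]='0', prepend. Next row=LF[13]=5
  step 9: row=5, L[5]='1', prepend. Next row=LF[5]=8
  step 10: row=8, L[8]='3', prepend. Next row=LF[8]=15
  step 11: row=15, L[15]='0', prepend. Next row=LF[15]=6
  step 12: row=6, L[6]='0', prepend. Next row=LF[6]=1
  step 13: row=1, L[1]='3', prepend. Next row=LF[1]=12
  step 14: row=12, L[12]='0', prepend. Next row=LF[12]=4
  step 15: row=4, L[4]='1', prepend. Next row=LF[4]=7
  step 16: row=7, L[7]='3', prepend. Next row=LF[7]=14
Reversed output: 310300310302012$

Answer: 310300310302012$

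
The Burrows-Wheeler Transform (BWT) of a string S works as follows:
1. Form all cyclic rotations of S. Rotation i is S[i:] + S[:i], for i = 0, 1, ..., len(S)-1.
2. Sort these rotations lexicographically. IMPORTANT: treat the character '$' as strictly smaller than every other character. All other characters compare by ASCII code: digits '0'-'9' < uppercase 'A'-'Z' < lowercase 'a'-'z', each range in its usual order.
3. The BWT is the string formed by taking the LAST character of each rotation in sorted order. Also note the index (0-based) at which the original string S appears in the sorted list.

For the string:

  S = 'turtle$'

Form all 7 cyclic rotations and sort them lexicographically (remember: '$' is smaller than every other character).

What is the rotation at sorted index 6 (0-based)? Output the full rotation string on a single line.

Answer: urtle$t

Derivation:
All 7 rotations (rotation i = S[i:]+S[:i]):
  rot[0] = turtle$
  rot[1] = urtle$t
  rot[2] = rtle$tu
  rot[3] = tle$tur
  rot[4] = le$turt
  rot[5] = e$turtl
  rot[6] = $turtle
Sorted (with $ < everything):
  sorted[0] = $turtle
  sorted[1] = e$turtl
  sorted[2] = le$turt
  sorted[3] = rtle$tu
  sorted[4] = tle$tur
  sorted[5] = turtle$
  sorted[6] = urtle$t
sorted[6] = urtle$t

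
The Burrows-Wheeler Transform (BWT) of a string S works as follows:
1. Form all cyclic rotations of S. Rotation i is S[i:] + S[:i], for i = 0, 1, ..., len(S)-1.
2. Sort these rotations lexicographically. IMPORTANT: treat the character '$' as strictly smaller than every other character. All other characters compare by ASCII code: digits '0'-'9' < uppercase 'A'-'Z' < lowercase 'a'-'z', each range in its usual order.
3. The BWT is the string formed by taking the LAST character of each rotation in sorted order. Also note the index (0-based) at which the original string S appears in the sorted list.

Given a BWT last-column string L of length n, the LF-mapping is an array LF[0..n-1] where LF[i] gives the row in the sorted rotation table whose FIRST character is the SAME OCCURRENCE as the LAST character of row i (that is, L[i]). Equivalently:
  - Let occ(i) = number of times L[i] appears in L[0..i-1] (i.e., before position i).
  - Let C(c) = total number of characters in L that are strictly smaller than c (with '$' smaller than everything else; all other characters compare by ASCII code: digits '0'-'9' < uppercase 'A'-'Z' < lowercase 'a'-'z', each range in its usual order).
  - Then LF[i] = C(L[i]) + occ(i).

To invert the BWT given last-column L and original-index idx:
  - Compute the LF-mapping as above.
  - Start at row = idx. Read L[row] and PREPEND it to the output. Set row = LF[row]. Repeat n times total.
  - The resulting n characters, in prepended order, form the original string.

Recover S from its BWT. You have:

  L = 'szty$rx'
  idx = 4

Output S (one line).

LF mapping: 2 6 3 5 0 1 4
Walk LF starting at row 4, prepending L[row]:
  step 1: row=4, L[4]='$', prepend. Next row=LF[4]=0
  step 2: row=0, L[0]='s', prepend. Next row=LF[0]=2
  step 3: row=2, L[2]='t', prepend. Next row=LF[2]=3
  step 4: row=3, L[3]='y', prepend. Next row=LF[3]=5
  step 5: row=5, L[5]='r', prepend. Next row=LF[5]=1
  step 6: row=1, L[1]='z', prepend. Next row=LF[1]=6
  step 7: row=6, L[6]='x', prepend. Next row=LF[6]=4
Reversed output: xzryts$

Answer: xzryts$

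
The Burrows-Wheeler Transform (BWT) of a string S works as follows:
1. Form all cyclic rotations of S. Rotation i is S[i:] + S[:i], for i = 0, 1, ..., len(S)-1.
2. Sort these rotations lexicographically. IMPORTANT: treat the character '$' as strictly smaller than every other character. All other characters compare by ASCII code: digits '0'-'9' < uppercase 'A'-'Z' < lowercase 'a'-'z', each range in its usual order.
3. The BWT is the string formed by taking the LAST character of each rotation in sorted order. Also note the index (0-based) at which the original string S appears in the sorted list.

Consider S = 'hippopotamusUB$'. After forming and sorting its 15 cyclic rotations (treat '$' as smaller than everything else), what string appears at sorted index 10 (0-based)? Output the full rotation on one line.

All 15 rotations (rotation i = S[i:]+S[:i]):
  rot[0] = hippopotamusUB$
  rot[1] = ippopotamusUB$h
  rot[2] = ppopotamusUB$hi
  rot[3] = popotamusUB$hip
  rot[4] = opotamusUB$hipp
  rot[5] = potamusUB$hippo
  rot[6] = otamusUB$hippop
  rot[7] = tamusUB$hippopo
  rot[8] = amusUB$hippopot
  rot[9] = musUB$hippopota
  rot[10] = usUB$hippopotam
  rot[11] = sUB$hippopotamu
  rot[12] = UB$hippopotamus
  rot[13] = B$hippopotamusU
  rot[14] = $hippopotamusUB
Sorted (with $ < everything):
  sorted[0] = $hippopotamusUB
  sorted[1] = B$hippopotamusU
  sorted[2] = UB$hippopotamus
  sorted[3] = amusUB$hippopot
  sorted[4] = hippopotamusUB$
  sorted[5] = ippopotamusUB$h
  sorted[6] = musUB$hippopota
  sorted[7] = opotamusUB$hipp
  sorted[8] = otamusUB$hippop
  sorted[9] = popotamusUB$hip
  sorted[10] = potamusUB$hippo
  sorted[11] = ppopotamusUB$hi
  sorted[12] = sUB$hippopotamu
  sorted[13] = tamusUB$hippopo
  sorted[14] = usUB$hippopotam
sorted[10] = potamusUB$hippo

Answer: potamusUB$hippo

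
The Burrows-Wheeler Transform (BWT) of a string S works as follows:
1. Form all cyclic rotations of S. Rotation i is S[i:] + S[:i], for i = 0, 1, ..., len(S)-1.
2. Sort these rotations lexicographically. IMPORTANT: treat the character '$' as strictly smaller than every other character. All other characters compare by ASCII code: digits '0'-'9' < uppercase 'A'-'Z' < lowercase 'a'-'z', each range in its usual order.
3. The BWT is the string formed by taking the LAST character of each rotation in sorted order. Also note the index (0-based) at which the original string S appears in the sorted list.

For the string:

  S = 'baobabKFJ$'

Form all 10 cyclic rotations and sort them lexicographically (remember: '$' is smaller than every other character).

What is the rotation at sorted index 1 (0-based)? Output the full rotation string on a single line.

All 10 rotations (rotation i = S[i:]+S[:i]):
  rot[0] = baobabKFJ$
  rot[1] = aobabKFJ$b
  rot[2] = obabKFJ$ba
  rot[3] = babKFJ$bao
  rot[4] = abKFJ$baob
  rot[5] = bKFJ$baoba
  rot[6] = KFJ$baobab
  rot[7] = FJ$baobabK
  rot[8] = J$baobabKF
  rot[9] = $baobabKFJ
Sorted (with $ < everything):
  sorted[0] = $baobabKFJ
  sorted[1] = FJ$baobabK
  sorted[2] = J$baobabKF
  sorted[3] = KFJ$baobab
  sorted[4] = abKFJ$baob
  sorted[5] = aobabKFJ$b
  sorted[6] = bKFJ$baoba
  sorted[7] = babKFJ$bao
  sorted[8] = baobabKFJ$
  sorted[9] = obabKFJ$ba
sorted[1] = FJ$baobabK

Answer: FJ$baobabK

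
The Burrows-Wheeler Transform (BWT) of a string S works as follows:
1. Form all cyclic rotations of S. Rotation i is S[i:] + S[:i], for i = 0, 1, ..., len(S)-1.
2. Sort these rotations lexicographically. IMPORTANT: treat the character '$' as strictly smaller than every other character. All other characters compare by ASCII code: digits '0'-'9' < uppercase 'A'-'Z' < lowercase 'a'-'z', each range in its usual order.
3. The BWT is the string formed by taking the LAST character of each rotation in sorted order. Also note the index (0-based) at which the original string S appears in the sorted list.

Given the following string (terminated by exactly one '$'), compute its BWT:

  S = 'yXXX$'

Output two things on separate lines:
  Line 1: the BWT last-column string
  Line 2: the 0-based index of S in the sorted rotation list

Answer: XXXy$
4

Derivation:
All 5 rotations (rotation i = S[i:]+S[:i]):
  rot[0] = yXXX$
  rot[1] = XXX$y
  rot[2] = XX$yX
  rot[3] = X$yXX
  rot[4] = $yXXX
Sorted (with $ < everything):
  sorted[0] = $yXXX  (last char: 'X')
  sorted[1] = X$yXX  (last char: 'X')
  sorted[2] = XX$yX  (last char: 'X')
  sorted[3] = XXX$y  (last char: 'y')
  sorted[4] = yXXX$  (last char: '$')
Last column: XXXy$
Original string S is at sorted index 4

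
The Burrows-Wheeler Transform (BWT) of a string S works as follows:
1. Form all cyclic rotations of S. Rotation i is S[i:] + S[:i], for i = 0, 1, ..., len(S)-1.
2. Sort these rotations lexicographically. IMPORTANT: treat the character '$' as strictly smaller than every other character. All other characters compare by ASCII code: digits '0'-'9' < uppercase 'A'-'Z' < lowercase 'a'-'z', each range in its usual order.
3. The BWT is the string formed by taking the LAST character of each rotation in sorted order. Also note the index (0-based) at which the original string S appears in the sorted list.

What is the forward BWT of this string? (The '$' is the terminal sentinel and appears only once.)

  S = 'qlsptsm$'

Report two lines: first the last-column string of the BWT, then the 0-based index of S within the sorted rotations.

Answer: mqss$tlp
4

Derivation:
All 8 rotations (rotation i = S[i:]+S[:i]):
  rot[0] = qlsptsm$
  rot[1] = lsptsm$q
  rot[2] = sptsm$ql
  rot[3] = ptsm$qls
  rot[4] = tsm$qlsp
  rot[5] = sm$qlspt
  rot[6] = m$qlspts
  rot[7] = $qlsptsm
Sorted (with $ < everything):
  sorted[0] = $qlsptsm  (last char: 'm')
  sorted[1] = lsptsm$q  (last char: 'q')
  sorted[2] = m$qlspts  (last char: 's')
  sorted[3] = ptsm$qls  (last char: 's')
  sorted[4] = qlsptsm$  (last char: '$')
  sorted[5] = sm$qlspt  (last char: 't')
  sorted[6] = sptsm$ql  (last char: 'l')
  sorted[7] = tsm$qlsp  (last char: 'p')
Last column: mqss$tlp
Original string S is at sorted index 4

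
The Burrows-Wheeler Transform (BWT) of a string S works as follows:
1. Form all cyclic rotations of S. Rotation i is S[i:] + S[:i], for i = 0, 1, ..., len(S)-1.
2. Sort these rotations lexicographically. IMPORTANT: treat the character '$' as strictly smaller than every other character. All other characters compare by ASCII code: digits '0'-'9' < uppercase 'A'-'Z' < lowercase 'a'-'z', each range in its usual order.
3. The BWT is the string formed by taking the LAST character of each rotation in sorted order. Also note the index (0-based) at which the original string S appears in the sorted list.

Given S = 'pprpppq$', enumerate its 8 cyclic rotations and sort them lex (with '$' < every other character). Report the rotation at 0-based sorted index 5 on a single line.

Answer: prpppq$p

Derivation:
All 8 rotations (rotation i = S[i:]+S[:i]):
  rot[0] = pprpppq$
  rot[1] = prpppq$p
  rot[2] = rpppq$pp
  rot[3] = pppq$ppr
  rot[4] = ppq$pprp
  rot[5] = pq$pprpp
  rot[6] = q$pprppp
  rot[7] = $pprpppq
Sorted (with $ < everything):
  sorted[0] = $pprpppq
  sorted[1] = pppq$ppr
  sorted[2] = ppq$pprp
  sorted[3] = pprpppq$
  sorted[4] = pq$pprpp
  sorted[5] = prpppq$p
  sorted[6] = q$pprppp
  sorted[7] = rpppq$pp
sorted[5] = prpppq$p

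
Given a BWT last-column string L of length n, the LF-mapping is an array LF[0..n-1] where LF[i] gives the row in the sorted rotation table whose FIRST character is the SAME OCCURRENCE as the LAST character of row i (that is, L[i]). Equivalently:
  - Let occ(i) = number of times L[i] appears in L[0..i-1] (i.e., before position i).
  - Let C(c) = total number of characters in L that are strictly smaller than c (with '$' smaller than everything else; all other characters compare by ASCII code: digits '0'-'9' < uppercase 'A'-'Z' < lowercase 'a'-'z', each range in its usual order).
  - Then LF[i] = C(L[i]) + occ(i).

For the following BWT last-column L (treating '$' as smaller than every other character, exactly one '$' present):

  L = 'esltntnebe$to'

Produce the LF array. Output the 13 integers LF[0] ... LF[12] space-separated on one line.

Answer: 2 9 5 10 6 11 7 3 1 4 0 12 8

Derivation:
Char counts: '$':1, 'b':1, 'e':3, 'l':1, 'n':2, 'o':1, 's':1, 't':3
C (first-col start): C('$')=0, C('b')=1, C('e')=2, C('l')=5, C('n')=6, C('o')=8, C('s')=9, C('t')=10
L[0]='e': occ=0, LF[0]=C('e')+0=2+0=2
L[1]='s': occ=0, LF[1]=C('s')+0=9+0=9
L[2]='l': occ=0, LF[2]=C('l')+0=5+0=5
L[3]='t': occ=0, LF[3]=C('t')+0=10+0=10
L[4]='n': occ=0, LF[4]=C('n')+0=6+0=6
L[5]='t': occ=1, LF[5]=C('t')+1=10+1=11
L[6]='n': occ=1, LF[6]=C('n')+1=6+1=7
L[7]='e': occ=1, LF[7]=C('e')+1=2+1=3
L[8]='b': occ=0, LF[8]=C('b')+0=1+0=1
L[9]='e': occ=2, LF[9]=C('e')+2=2+2=4
L[10]='$': occ=0, LF[10]=C('$')+0=0+0=0
L[11]='t': occ=2, LF[11]=C('t')+2=10+2=12
L[12]='o': occ=0, LF[12]=C('o')+0=8+0=8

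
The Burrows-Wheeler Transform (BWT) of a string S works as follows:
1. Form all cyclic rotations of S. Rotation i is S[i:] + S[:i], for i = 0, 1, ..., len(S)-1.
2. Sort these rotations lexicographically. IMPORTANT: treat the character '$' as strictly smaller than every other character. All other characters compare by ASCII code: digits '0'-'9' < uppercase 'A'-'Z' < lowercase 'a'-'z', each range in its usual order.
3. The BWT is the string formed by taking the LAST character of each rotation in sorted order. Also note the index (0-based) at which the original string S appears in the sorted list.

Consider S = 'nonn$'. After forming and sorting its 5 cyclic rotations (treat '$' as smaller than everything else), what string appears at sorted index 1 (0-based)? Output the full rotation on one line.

All 5 rotations (rotation i = S[i:]+S[:i]):
  rot[0] = nonn$
  rot[1] = onn$n
  rot[2] = nn$no
  rot[3] = n$non
  rot[4] = $nonn
Sorted (with $ < everything):
  sorted[0] = $nonn
  sorted[1] = n$non
  sorted[2] = nn$no
  sorted[3] = nonn$
  sorted[4] = onn$n
sorted[1] = n$non

Answer: n$non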